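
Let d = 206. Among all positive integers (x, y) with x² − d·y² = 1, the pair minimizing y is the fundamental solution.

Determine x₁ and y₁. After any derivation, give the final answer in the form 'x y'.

d=206: √d = [14; 2,1,5,14,5,1,2,28] (ℓ=8, even), read p_7/q_7
k=0  a_k=14  p_k/q_k = 14/1
…
k=2  a_k=1  p_k/q_k = 43/3
…
k=4  a_k=14  p_k/q_k = 3459/241
k=5  a_k=5  p_k/q_k = 17539/1222
k=6  a_k=1  p_k/q_k = 20998/1463
k=7  a_k=2  p_k/q_k = 59535/4148
fundamental: x₁=59535, y₁=4148  (since 3544416225 − 206·17205904 = 1)

59535 4148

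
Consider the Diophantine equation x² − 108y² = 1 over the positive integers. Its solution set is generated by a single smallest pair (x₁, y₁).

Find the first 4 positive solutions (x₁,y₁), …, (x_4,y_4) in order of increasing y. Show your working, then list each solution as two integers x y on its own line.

1351 130
3650401 351260
9863382151 949104390
26650854921601 2564479710520

√108 → a₀=10, period (2,1,1,4,1,1,2,20); ℓ=8 even so k=7
a_0=10:  p_0=10·1+0=10,  q_0=10·0+1=1
…
a_2=1:  p_2=1·21+10=31,  q_2=1·2+1=3
a_3=1:  p_3=1·31+21=52,  q_3=1·3+2=5
a_4=4:  p_4=4·52+31=239,  q_4=4·5+3=23
…
a_6=1:  p_6=1·291+239=530,  q_6=1·28+23=51
a_7=2:  p_7=2·530+291=1351,  q_7=2·51+28=130
→ (1351, 130).  Check: 1351²=1825201, 108·130²=1825200, difference 1.
(x_2, y_2) = (1351·1351 + 108·130·130, 1351·130 + 130·1351) = (3650401, 351260)
(x_3, y_3) = (1351·3650401 + 108·130·351260, 1351·351260 + 130·3650401) = (9863382151, 949104390)
(x_4, y_4) = (1351·9863382151 + 108·130·949104390, 1351·949104390 + 130·9863382151) = (26650854921601, 2564479710520)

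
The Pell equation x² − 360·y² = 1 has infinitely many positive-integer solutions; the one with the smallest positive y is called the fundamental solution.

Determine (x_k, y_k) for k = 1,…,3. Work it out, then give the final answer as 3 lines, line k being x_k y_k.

19 1
721 38
27379 1443

√360 → a₀=18, period (1,36); ℓ=2 even so k=1
i=0: a=18 ⇒ p=18, q=1
i=1: a=1 ⇒ p=19, q=1
→ (19, 1).  Check: 19²=361, 360·1²=360, difference 1.
n=2: (19,1)∘(19,1) = (19·19+360·1·1, 19·1+1·19) = (721,38)
n=3: (721,38)∘(19,1) = (19·721+360·1·38, 19·38+1·721) = (27379,1443)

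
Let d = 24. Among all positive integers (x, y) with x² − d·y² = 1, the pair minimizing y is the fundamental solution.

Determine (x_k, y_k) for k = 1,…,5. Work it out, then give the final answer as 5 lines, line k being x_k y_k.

[4; 1,8] for √24; ℓ=2 ⇒ convergent index 1
step 0: (4, 1)  from 4·(1,0) + (0,1)
step 1: (5, 1)  from 1·(4,1) + (1,0)
fundamental: x₁=5, y₁=1  (since 25 − 24·1 = 1)
(5+1√24)^2 = 49 + 10√24
(5+1√24)^3 = 485 + 99√24
(5+1√24)^4 = 4801 + 980√24
(5+1√24)^5 = 47525 + 9701√24

5 1
49 10
485 99
4801 980
47525 9701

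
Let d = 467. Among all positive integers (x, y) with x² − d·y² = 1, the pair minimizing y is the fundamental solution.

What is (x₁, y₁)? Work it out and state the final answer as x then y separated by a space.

1625626 75225

√467 = [21; 1,1,1,1,3,…,1,1,42, …], period ℓ=14 (even) → k=13
k=0  a_k=21  p_k/q_k = 21/1
k=1  a_k=1  p_k/q_k = 22/1
k=2  a_k=1  p_k/q_k = 43/2
…
k=4  a_k=1  p_k/q_k = 108/5
k=5  a_k=3  p_k/q_k = 389/18
k=6  a_k=3  p_k/q_k = 1275/59
…
k=8  a_k=3  p_k/q_k = 82767/3830
k=9  a_k=3  p_k/q_k = 275465/12747
…
k=11  a_k=1  p_k/q_k = 633697/29324
k=12  a_k=1  p_k/q_k = 991929/45901
k=13  a_k=1  p_k/q_k = 1625626/75225
→ (1625626, 75225).  Check: 1625626²=2642659891876, 467·75225²=2642659891875, difference 1.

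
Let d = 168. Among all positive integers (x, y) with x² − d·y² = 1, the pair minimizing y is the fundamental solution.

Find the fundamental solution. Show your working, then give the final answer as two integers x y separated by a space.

13 1

√168 → a₀=12, period (1,24); ℓ=2 even so k=1
a_0=12:  p_0=12·1+0=12,  q_0=12·0+1=1
a_1=1:  p_1=1·12+1=13,  q_1=1·1+0=1
(x₁, y₁) = (13, 1);  13² − 168·1² = 1 ✓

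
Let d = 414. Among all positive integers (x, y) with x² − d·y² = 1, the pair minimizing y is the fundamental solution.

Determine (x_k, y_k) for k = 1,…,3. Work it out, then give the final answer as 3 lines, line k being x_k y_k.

24335 1196
1184384449 58209320
57643991108495 2833047603204

d=414: √d = [20; 2,1,7,2,7,1,2,40] (ℓ=8, even), read p_7/q_7
a_0=20:  p_0=20·1+0=20,  q_0=20·0+1=1
a_1=2:  p_1=2·20+1=41,  q_1=2·1+0=2
…
a_4=2:  p_4=2·468+61=997,  q_4=2·23+3=49
…
a_6=1:  p_6=1·7447+997=8444,  q_6=1·366+49=415
a_7=2:  p_7=2·8444+7447=24335,  q_7=2·415+366=1196
fundamental: x₁=24335, y₁=1196  (since 592192225 − 414·1430416 = 1)
(24335+1196√414)^2 = 1184384449 + 58209320√414
(24335+1196√414)^3 = 57643991108495 + 2833047603204√414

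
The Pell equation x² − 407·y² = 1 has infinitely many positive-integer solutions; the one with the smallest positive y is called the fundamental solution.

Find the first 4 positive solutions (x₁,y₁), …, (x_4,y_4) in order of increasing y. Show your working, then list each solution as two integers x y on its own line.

2663 132
14183137 703032
75539384999 3744348300
402322750321537 19942398342768

[20; 5,1,2,1,5,40] for √407; ℓ=6 ⇒ convergent index 5
i=0: a=20 ⇒ p=20, q=1
i=1: a=5 ⇒ p=101, q=5
i=2: a=1 ⇒ p=121, q=6
i=3: a=2 ⇒ p=343, q=17
i=4: a=1 ⇒ p=464, q=23
i=5: a=5 ⇒ p=2663, q=132
→ (2663, 132).  Check: 2663²=7091569, 407·132²=7091568, difference 1.
k=2:  x_2 = 2663·2663+407·132·132 = 14183137,  y_2 = 2663·132+132·2663 = 703032
k=3:  x_3 = 2663·14183137+407·132·703032 = 75539384999,  y_3 = 2663·703032+132·14183137 = 3744348300
k=4:  x_4 = 2663·75539384999+407·132·3744348300 = 402322750321537,  y_4 = 2663·3744348300+132·75539384999 = 19942398342768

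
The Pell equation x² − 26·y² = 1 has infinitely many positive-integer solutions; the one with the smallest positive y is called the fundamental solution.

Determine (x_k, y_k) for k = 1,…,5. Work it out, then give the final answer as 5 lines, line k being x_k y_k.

√26 = [5; 10, …], period ℓ=1 (odd) → k=1
step 0: (5, 1)  from 5·(1,0) + (0,1)
step 1: (51, 10)  from 10·(5,1) + (1,0)
fundamental: x₁=51, y₁=10  (since 2601 − 26·100 = 1)
(51+10√26)^2 = 5201 + 1020√26
(51+10√26)^3 = 530451 + 104030√26
(51+10√26)^4 = 54100801 + 10610040√26
(51+10√26)^5 = 5517751251 + 1082120050√26

51 10
5201 1020
530451 104030
54100801 10610040
5517751251 1082120050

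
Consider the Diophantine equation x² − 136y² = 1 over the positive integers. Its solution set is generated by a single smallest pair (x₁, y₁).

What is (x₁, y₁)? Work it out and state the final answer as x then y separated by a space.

√136 = [11; 1,1,1,22, …], period ℓ=4 (even) → k=3
i=0: a=11 ⇒ p=11, q=1
i=1: a=1 ⇒ p=12, q=1
i=2: a=1 ⇒ p=23, q=2
i=3: a=1 ⇒ p=35, q=3
→ (35, 3).  Check: 35²=1225, 136·3²=1224, difference 1.

35 3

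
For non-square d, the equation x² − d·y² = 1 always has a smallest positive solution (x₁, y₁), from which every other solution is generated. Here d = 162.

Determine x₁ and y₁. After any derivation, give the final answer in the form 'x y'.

19601 1540

d=162: √d = [12; 1,2,1,2,12,2,1,2,1,24] (ℓ=10, even), read p_9/q_9
k=0  a_k=12  p_k/q_k = 12/1
…
k=4  a_k=2  p_k/q_k = 140/11
k=5  a_k=12  p_k/q_k = 1731/136
…
k=8  a_k=2  p_k/q_k = 14268/1121
k=9  a_k=1  p_k/q_k = 19601/1540
(x₁, y₁) = (19601, 1540);  19601² − 162·1540² = 1 ✓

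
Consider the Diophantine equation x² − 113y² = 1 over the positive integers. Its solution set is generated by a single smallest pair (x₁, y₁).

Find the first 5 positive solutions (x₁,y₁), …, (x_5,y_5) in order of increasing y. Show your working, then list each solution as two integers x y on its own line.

√113 → a₀=10, period (1,1,1,2,2,1,1,1,20); ℓ=9 odd so k=17
step 0: (10, 1)  from 10·(1,0) + (0,1)
step 1: (11, 1)  from 1·(10,1) + (1,0)
step 2: (21, 2)  from 1·(11,1) + (10,1)
step 3: (32, 3)  from 1·(21,2) + (11,1)
…
step 6: (287, 27)  from 1·(202,19) + (85,8)
step 7: (489, 46)  from 1·(287,27) + (202,19)
step 8: (776, 73)  from 1·(489,46) + (287,27)
step 9: (16009, 1506)  from 20·(776,73) + (489,46)
…
step 11: (32794, 3085)  from 1·(16785,1579) + (16009,1506)
…
step 13: (131952, 12413)  from 2·(49579,4664) + (32794,3085)
…
step 16: (758918, 71393)  from 1·(445435,41903) + (313483,29490)
step 17: (1204353, 113296)  from 1·(758918,71393) + (445435,41903)
fundamental: x₁=1204353, y₁=113296  (since 1450466148609 − 113·12835983616 = 1)
k=2:  x_2 = 1204353·1204353+113·113296·113296 = 2900932297217,  y_2 = 1204353·113296+113296·1204353 = 272896754976
k=3:  x_3 = 1204353·2900932297217+113·113296·272896754976 = 6987493029899166849,  y_3 = 1204353·272896754976+113296·2900932297217 = 657328051091107760
k=4:  x_4 = 1204353·6987493029899166849+113·113296·657328051091107760 = 16830816386073401651890177,  y_4 = 1204353·657328051091107760+113296·6987493029899166849 = 1583310020631184911403584
k=5:  x_5 = 1204353·16830816386073401651890177+113·113296·1583310020631184911403584 = 40540488414026331506287881514113,  y_5 = 1204353·1583310020631184911403584+113296·16830816386073401651890177 = 3813728346553801555156190094544

1204353 113296
2900932297217 272896754976
6987493029899166849 657328051091107760
16830816386073401651890177 1583310020631184911403584
40540488414026331506287881514113 3813728346553801555156190094544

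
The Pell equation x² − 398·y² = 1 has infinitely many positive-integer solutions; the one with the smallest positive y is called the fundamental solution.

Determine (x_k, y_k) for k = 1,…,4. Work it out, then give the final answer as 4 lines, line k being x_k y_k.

399 20
318401 15960
254083599 12736060
202758393601 10163359920

[19; 1,18,1,38] for √398; ℓ=4 ⇒ convergent index 3
k=0  a_k=19  p_k/q_k = 19/1
k=1  a_k=1  p_k/q_k = 20/1
k=2  a_k=18  p_k/q_k = 379/19
k=3  a_k=1  p_k/q_k = 399/20
(x₁, y₁) = (399, 20);  399² − 398·20² = 1 ✓
k=2:  x_2 = 399·399+398·20·20 = 318401,  y_2 = 399·20+20·399 = 15960
k=3:  x_3 = 399·318401+398·20·15960 = 254083599,  y_3 = 399·15960+20·318401 = 12736060
k=4:  x_4 = 399·254083599+398·20·12736060 = 202758393601,  y_4 = 399·12736060+20·254083599 = 10163359920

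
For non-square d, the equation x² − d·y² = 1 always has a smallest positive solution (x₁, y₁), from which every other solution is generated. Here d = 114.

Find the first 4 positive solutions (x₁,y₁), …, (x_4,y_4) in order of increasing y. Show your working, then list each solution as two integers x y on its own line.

d=114: √d = [10; 1,2,10,2,1,20] (ℓ=6, even), read p_5/q_5
step 0: (10, 1)  from 10·(1,0) + (0,1)
…
step 3: (331, 31)  from 10·(32,3) + (11,1)
step 4: (694, 65)  from 2·(331,31) + (32,3)
step 5: (1025, 96)  from 1·(694,65) + (331,31)
→ (1025, 96).  Check: 1025²=1050625, 114·96²=1050624, difference 1.
k=2:  x_2 = 1025·1025+114·96·96 = 2101249,  y_2 = 1025·96+96·1025 = 196800
k=3:  x_3 = 1025·2101249+114·96·196800 = 4307559425,  y_3 = 1025·196800+96·2101249 = 403439904
k=4:  x_4 = 1025·4307559425+114·96·403439904 = 8830494720001,  y_4 = 1025·403439904+96·4307559425 = 827051606400

1025 96
2101249 196800
4307559425 403439904
8830494720001 827051606400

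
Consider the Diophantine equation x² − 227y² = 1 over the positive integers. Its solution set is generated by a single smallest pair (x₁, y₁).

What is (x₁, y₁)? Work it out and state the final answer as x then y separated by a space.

[15; 15,30] for √227; ℓ=2 ⇒ convergent index 1
i=0: a=15 ⇒ p=15, q=1
i=1: a=15 ⇒ p=226, q=15
fundamental: x₁=226, y₁=15  (since 51076 − 227·225 = 1)

226 15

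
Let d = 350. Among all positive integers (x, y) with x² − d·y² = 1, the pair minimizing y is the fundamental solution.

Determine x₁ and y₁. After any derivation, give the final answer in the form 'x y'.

[18; 1,2,2,2,1,36] for √350; ℓ=6 ⇒ convergent index 5
i=0: a=18 ⇒ p=18, q=1
…
i=2: a=2 ⇒ p=56, q=3
i=3: a=2 ⇒ p=131, q=7
i=4: a=2 ⇒ p=318, q=17
i=5: a=1 ⇒ p=449, q=24
fundamental: x₁=449, y₁=24  (since 201601 − 350·576 = 1)

449 24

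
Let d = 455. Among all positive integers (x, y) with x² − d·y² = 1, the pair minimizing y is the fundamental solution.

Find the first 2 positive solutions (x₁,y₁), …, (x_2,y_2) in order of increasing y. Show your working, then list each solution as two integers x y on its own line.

64 3
8191 384

√455 = [21; 3,42, …], period ℓ=2 (even) → k=1
k=0  a_k=21  p_k/q_k = 21/1
k=1  a_k=3  p_k/q_k = 64/3
fundamental: x₁=64, y₁=3  (since 4096 − 455·9 = 1)
n=2: (64,3)∘(64,3) = (64·64+455·3·3, 64·3+3·64) = (8191,384)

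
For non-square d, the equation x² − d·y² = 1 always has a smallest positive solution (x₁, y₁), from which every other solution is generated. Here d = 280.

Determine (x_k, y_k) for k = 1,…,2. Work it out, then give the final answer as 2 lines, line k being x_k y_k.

251 15
126001 7530

d=280: √d = [16; 1,2,1,2,1,32] (ℓ=6, even), read p_5/q_5
a_0=16:  p_0=16·1+0=16,  q_0=16·0+1=1
a_1=1:  p_1=1·16+1=17,  q_1=1·1+0=1
a_2=2:  p_2=2·17+16=50,  q_2=2·1+1=3
a_3=1:  p_3=1·50+17=67,  q_3=1·3+1=4
a_4=2:  p_4=2·67+50=184,  q_4=2·4+3=11
a_5=1:  p_5=1·184+67=251,  q_5=1·11+4=15
fundamental: x₁=251, y₁=15  (since 63001 − 280·225 = 1)
(x_2, y_2) = (251·251 + 280·15·15, 251·15 + 15·251) = (126001, 7530)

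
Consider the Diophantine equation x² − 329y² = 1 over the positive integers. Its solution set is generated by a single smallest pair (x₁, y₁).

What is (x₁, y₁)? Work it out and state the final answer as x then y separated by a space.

[18; 7,4,2,1,1,4,1,1,2,4,7,36] for √329; ℓ=12 ⇒ convergent index 11
a_0=18:  p_0=18·1+0=18,  q_0=18·0+1=1
…
a_4=1:  p_4=1·1179+526=1705,  q_4=1·65+29=94
…
a_8=1:  p_8=1·16125+13241=29366,  q_8=1·889+730=1619
…
a_10=4:  p_10=4·74857+29366=328794,  q_10=4·4127+1619=18127
a_11=7:  p_11=7·328794+74857=2376415,  q_11=7·18127+4127=131016
→ (2376415, 131016).  Check: 2376415²=5647348252225, 329·131016²=5647348252224, difference 1.

2376415 131016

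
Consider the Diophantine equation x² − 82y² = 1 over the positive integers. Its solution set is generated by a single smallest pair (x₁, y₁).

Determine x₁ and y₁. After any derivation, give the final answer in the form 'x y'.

d=82: √d = [9; 18] (ℓ=1, odd), read p_1/q_1
k=0  a_k=9  p_k/q_k = 9/1
k=1  a_k=18  p_k/q_k = 163/18
fundamental: x₁=163, y₁=18  (since 26569 − 82·324 = 1)

163 18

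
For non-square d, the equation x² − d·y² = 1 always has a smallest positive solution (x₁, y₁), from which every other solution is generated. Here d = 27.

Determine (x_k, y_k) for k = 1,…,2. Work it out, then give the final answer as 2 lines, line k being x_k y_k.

26 5
1351 260

√27 → a₀=5, period (5,10); ℓ=2 even so k=1
a_0=5:  p_0=5·1+0=5,  q_0=5·0+1=1
a_1=5:  p_1=5·5+1=26,  q_1=5·1+0=5
fundamental: x₁=26, y₁=5  (since 676 − 27·25 = 1)
n=2: (26,5)∘(26,5) = (26·26+27·5·5, 26·5+5·26) = (1351,260)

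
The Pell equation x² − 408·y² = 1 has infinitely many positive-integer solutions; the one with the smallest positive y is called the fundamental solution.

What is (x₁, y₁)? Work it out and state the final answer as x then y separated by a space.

√408 → a₀=20, period (5,40); ℓ=2 even so k=1
i=0: a=20 ⇒ p=20, q=1
i=1: a=5 ⇒ p=101, q=5
→ (101, 5).  Check: 101²=10201, 408·5²=10200, difference 1.

101 5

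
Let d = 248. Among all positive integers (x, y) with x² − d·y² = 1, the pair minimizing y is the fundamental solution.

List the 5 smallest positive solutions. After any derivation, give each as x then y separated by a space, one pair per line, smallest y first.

d=248: √d = [15; 1,2,1,30] (ℓ=4, even), read p_3/q_3
k=0  a_k=15  p_k/q_k = 15/1
…
k=2  a_k=2  p_k/q_k = 47/3
k=3  a_k=1  p_k/q_k = 63/4
(x₁, y₁) = (63, 4);  63² − 248·4² = 1 ✓
(63+4√248)^2 = 7937 + 504√248
(63+4√248)^3 = 999999 + 63500√248
(63+4√248)^4 = 125991937 + 8000496√248
(63+4√248)^5 = 15873984063 + 1007998996√248

63 4
7937 504
999999 63500
125991937 8000496
15873984063 1007998996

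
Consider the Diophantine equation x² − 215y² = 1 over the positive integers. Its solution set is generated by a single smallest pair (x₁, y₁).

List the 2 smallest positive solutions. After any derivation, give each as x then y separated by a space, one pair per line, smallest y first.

[14; 1,1,1,28] for √215; ℓ=4 ⇒ convergent index 3
step 0: (14, 1)  from 14·(1,0) + (0,1)
…
step 2: (29, 2)  from 1·(15,1) + (14,1)
step 3: (44, 3)  from 1·(29,2) + (15,1)
→ (44, 3).  Check: 44²=1936, 215·3²=1935, difference 1.
k=2:  x_2 = 44·44+215·3·3 = 3871,  y_2 = 44·3+3·44 = 264

44 3
3871 264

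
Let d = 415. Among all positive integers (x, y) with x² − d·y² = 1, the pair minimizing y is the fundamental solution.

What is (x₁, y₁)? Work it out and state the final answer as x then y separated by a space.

18412804 903849

√415 → a₀=20, period (2,1,2,4,6,…,1,2,40); ℓ=16 even so k=15
k=0  a_k=20  p_k/q_k = 20/1
k=1  a_k=2  p_k/q_k = 41/2
k=2  a_k=1  p_k/q_k = 61/3
k=3  a_k=2  p_k/q_k = 163/8
…
k=5  a_k=6  p_k/q_k = 4441/218
…
k=8  a_k=3  p_k/q_k = 33939/1666
k=9  a_k=1  p_k/q_k = 43534/2137
…
k=14  a_k=1  p_k/q_k = 6841255/335824
k=15  a_k=2  p_k/q_k = 18412804/903849
(x₁, y₁) = (18412804, 903849);  18412804² − 415·903849² = 1 ✓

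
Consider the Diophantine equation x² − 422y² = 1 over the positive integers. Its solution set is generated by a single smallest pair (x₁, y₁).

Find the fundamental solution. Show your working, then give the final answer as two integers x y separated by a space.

√422 → a₀=20, period (1,1,5,2,1,…,1,1,40); ℓ=14 even so k=13
step 0: (20, 1)  from 20·(1,0) + (0,1)
…
step 2: (41, 2)  from 1·(21,1) + (20,1)
step 3: (226, 11)  from 5·(41,2) + (21,1)
step 4: (493, 24)  from 2·(226,11) + (41,2)
step 5: (719, 35)  from 1·(493,24) + (226,11)
…
step 9: (217526, 10589)  from 1·(163807,7974) + (53719,2615)
…
step 12: (3810680, 185501)  from 1·(3211821,156349) + (598859,29152)
step 13: (7022501, 341850)  from 1·(3810680,185501) + (3211821,156349)
→ (7022501, 341850).  Check: 7022501²=49315520295001, 422·341850²=49315520295000, difference 1.

7022501 341850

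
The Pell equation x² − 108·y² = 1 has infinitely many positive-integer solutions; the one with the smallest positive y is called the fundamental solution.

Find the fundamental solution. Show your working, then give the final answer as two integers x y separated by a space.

1351 130

[10; 2,1,1,4,1,1,2,20] for √108; ℓ=8 ⇒ convergent index 7
step 0: (10, 1)  from 10·(1,0) + (0,1)
step 1: (21, 2)  from 2·(10,1) + (1,0)
step 2: (31, 3)  from 1·(21,2) + (10,1)
step 3: (52, 5)  from 1·(31,3) + (21,2)
step 4: (239, 23)  from 4·(52,5) + (31,3)
step 5: (291, 28)  from 1·(239,23) + (52,5)
step 6: (530, 51)  from 1·(291,28) + (239,23)
step 7: (1351, 130)  from 2·(530,51) + (291,28)
fundamental: x₁=1351, y₁=130  (since 1825201 − 108·16900 = 1)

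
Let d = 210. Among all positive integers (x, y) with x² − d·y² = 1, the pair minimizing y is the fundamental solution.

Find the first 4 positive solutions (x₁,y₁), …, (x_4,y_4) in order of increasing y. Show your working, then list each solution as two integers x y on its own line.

29 2
1681 116
97469 6726
5651521 389992

[14; 2,28] for √210; ℓ=2 ⇒ convergent index 1
step 0: (14, 1)  from 14·(1,0) + (0,1)
step 1: (29, 2)  from 2·(14,1) + (1,0)
fundamental: x₁=29, y₁=2  (since 841 − 210·4 = 1)
k=2:  x_2 = 29·29+210·2·2 = 1681,  y_2 = 29·2+2·29 = 116
k=3:  x_3 = 29·1681+210·2·116 = 97469,  y_3 = 29·116+2·1681 = 6726
k=4:  x_4 = 29·97469+210·2·6726 = 5651521,  y_4 = 29·6726+2·97469 = 389992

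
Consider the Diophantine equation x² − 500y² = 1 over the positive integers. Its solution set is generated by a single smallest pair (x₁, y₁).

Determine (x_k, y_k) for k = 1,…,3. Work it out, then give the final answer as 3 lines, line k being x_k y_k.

930249 41602
1730726404001 77400437796
3220013013190122249 144003359718540806

[22; 2,1,3,2,1,…,1,2,44] for √500; ℓ=14 ⇒ convergent index 13
k=0  a_k=22  p_k/q_k = 22/1
k=1  a_k=2  p_k/q_k = 45/2
…
k=3  a_k=3  p_k/q_k = 246/11
k=4  a_k=2  p_k/q_k = 559/25
…
k=9  a_k=1  p_k/q_k = 30254/1353
k=10  a_k=2  p_k/q_k = 76317/3413
…
k=12  a_k=1  p_k/q_k = 335522/15005
k=13  a_k=2  p_k/q_k = 930249/41602
→ (930249, 41602).  Check: 930249²=865363202001, 500·41602²=865363202000, difference 1.
(930249+41602√500)^2 = 1730726404001 + 77400437796√500
(930249+41602√500)^3 = 3220013013190122249 + 144003359718540806√500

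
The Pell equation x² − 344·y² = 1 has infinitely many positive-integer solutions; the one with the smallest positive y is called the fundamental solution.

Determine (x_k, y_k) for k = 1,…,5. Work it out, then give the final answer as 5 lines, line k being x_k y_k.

[18; 1,1,4,1,3,1,4,1,1,36] for √344; ℓ=10 ⇒ convergent index 9
step 0: (18, 1)  from 18·(1,0) + (0,1)
…
step 2: (37, 2)  from 1·(19,1) + (18,1)
…
step 5: (779, 42)  from 3·(204,11) + (167,9)
step 6: (983, 53)  from 1·(779,42) + (204,11)
step 7: (4711, 254)  from 4·(983,53) + (779,42)
step 8: (5694, 307)  from 1·(4711,254) + (983,53)
step 9: (10405, 561)  from 1·(5694,307) + (4711,254)
(x₁, y₁) = (10405, 561);  10405² − 344·561² = 1 ✓
(x_2, y_2) = (10405·10405 + 344·561·561, 10405·561 + 561·10405) = (216528049, 11674410)
(x_3, y_3) = (10405·216528049 + 344·561·11674410, 10405·11674410 + 561·216528049) = (4505948689285, 242944471539)
(x_4, y_4) = (10405·4505948689285 + 344·561·242944471539, 10405·242944471539 + 561·4505948689285) = (93768792007492801, 5055674441052180)
(x_5, y_5) = (10405·93768792007492801 + 344·561·5055674441052180, 10405·5055674441052180 + 561·93768792007492801) = (1951328557169976499525, 105208584875351394261)

10405 561
216528049 11674410
4505948689285 242944471539
93768792007492801 5055674441052180
1951328557169976499525 105208584875351394261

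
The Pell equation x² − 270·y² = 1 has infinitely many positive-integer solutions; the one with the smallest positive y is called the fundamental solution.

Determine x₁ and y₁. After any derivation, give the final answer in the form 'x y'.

√270 = [16; 2,3,6,3,2,32, …], period ℓ=6 (even) → k=5
a_0=16:  p_0=16·1+0=16,  q_0=16·0+1=1
…
a_3=6:  p_3=6·115+33=723,  q_3=6·7+2=44
a_4=3:  p_4=3·723+115=2284,  q_4=3·44+7=139
a_5=2:  p_5=2·2284+723=5291,  q_5=2·139+44=322
fundamental: x₁=5291, y₁=322  (since 27994681 − 270·103684 = 1)

5291 322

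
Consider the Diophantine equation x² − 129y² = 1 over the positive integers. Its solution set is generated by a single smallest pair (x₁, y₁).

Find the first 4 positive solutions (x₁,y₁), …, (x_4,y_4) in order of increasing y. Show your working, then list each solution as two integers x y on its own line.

16855 1484
568182049 50025640
19153416854935 1686364322916
645661681611676801 56847341275472720

√129 → a₀=11, period (2,1,3,1,6,1,3,1,2,22); ℓ=10 even so k=9
step 0: (11, 1)  from 11·(1,0) + (0,1)
step 1: (23, 2)  from 2·(11,1) + (1,0)
step 2: (34, 3)  from 1·(23,2) + (11,1)
step 3: (125, 11)  from 3·(34,3) + (23,2)
step 4: (159, 14)  from 1·(125,11) + (34,3)
step 5: (1079, 95)  from 6·(159,14) + (125,11)
step 6: (1238, 109)  from 1·(1079,95) + (159,14)
step 7: (4793, 422)  from 3·(1238,109) + (1079,95)
step 8: (6031, 531)  from 1·(4793,422) + (1238,109)
step 9: (16855, 1484)  from 2·(6031,531) + (4793,422)
fundamental: x₁=16855, y₁=1484  (since 284091025 − 129·2202256 = 1)
(x_2, y_2) = (16855·16855 + 129·1484·1484, 16855·1484 + 1484·16855) = (568182049, 50025640)
(x_3, y_3) = (16855·568182049 + 129·1484·50025640, 16855·50025640 + 1484·568182049) = (19153416854935, 1686364322916)
(x_4, y_4) = (16855·19153416854935 + 129·1484·1686364322916, 16855·1686364322916 + 1484·19153416854935) = (645661681611676801, 56847341275472720)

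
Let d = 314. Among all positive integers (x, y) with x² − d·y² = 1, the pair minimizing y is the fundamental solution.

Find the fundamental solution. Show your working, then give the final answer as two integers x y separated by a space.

392499 22150

[17; 1,2,1,1,2,1,34] for √314; ℓ=7 ⇒ convergent index 13
step 0: (17, 1)  from 17·(1,0) + (0,1)
step 1: (18, 1)  from 1·(17,1) + (1,0)
…
step 10: (62853, 3547)  from 1·(47029,2654) + (15824,893)
…
step 12: (282617, 15949)  from 2·(109882,6201) + (62853,3547)
step 13: (392499, 22150)  from 1·(282617,15949) + (109882,6201)
(x₁, y₁) = (392499, 22150);  392499² − 314·22150² = 1 ✓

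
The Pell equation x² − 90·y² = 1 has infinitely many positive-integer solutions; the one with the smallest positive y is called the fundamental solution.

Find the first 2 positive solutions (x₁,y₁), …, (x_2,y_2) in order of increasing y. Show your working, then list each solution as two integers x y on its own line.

19 2
721 76

√90 → a₀=9, period (2,18); ℓ=2 even so k=1
i=0: a=9 ⇒ p=9, q=1
i=1: a=2 ⇒ p=19, q=2
fundamental: x₁=19, y₁=2  (since 361 − 90·4 = 1)
(19+2√90)^2 = 721 + 76√90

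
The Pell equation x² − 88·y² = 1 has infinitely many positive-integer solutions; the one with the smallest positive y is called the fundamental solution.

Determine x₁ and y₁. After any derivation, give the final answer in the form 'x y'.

d=88: √d = [9; 2,1,1,1,2,18] (ℓ=6, even), read p_5/q_5
i=0: a=9 ⇒ p=9, q=1
i=1: a=2 ⇒ p=19, q=2
…
i=3: a=1 ⇒ p=47, q=5
i=4: a=1 ⇒ p=75, q=8
i=5: a=2 ⇒ p=197, q=21
→ (197, 21).  Check: 197²=38809, 88·21²=38808, difference 1.

197 21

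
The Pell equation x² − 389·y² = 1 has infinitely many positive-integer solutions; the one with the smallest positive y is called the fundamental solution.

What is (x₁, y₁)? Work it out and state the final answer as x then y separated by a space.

3287049 166660

√389 → a₀=19, period (1,2,1,1,1,1,2,1,38); ℓ=9 odd so k=17
k=0  a_k=19  p_k/q_k = 19/1
k=1  a_k=1  p_k/q_k = 20/1
k=2  a_k=2  p_k/q_k = 59/3
…
k=6  a_k=1  p_k/q_k = 355/18
…
k=9  a_k=38  p_k/q_k = 49643/2517
k=10  a_k=1  p_k/q_k = 50925/2582
…
k=12  a_k=1  p_k/q_k = 202418/10263
…
k=16  a_k=2  p_k/q_k = 2376809/120509
k=17  a_k=1  p_k/q_k = 3287049/166660
(x₁, y₁) = (3287049, 166660);  3287049² − 389·166660² = 1 ✓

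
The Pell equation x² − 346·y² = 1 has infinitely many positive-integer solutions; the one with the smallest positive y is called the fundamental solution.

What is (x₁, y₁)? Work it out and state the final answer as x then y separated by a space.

d=346: √d = [18; 1,1,1,1,36] (ℓ=5, odd), read p_9/q_9
step 0: (18, 1)  from 18·(1,0) + (0,1)
…
step 3: (56, 3)  from 1·(37,2) + (19,1)
step 4: (93, 5)  from 1·(56,3) + (37,2)
step 5: (3404, 183)  from 36·(93,5) + (56,3)
step 6: (3497, 188)  from 1·(3404,183) + (93,5)
step 7: (6901, 371)  from 1·(3497,188) + (3404,183)
step 8: (10398, 559)  from 1·(6901,371) + (3497,188)
step 9: (17299, 930)  from 1·(10398,559) + (6901,371)
(x₁, y₁) = (17299, 930);  17299² − 346·930² = 1 ✓

17299 930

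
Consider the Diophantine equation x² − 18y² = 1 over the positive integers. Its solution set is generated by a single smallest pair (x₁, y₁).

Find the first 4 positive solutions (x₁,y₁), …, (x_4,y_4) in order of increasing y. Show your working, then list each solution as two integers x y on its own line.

17 4
577 136
19601 4620
665857 156944

√18 = [4; 4,8, …], period ℓ=2 (even) → k=1
a_0=4:  p_0=4·1+0=4,  q_0=4·0+1=1
a_1=4:  p_1=4·4+1=17,  q_1=4·1+0=4
(x₁, y₁) = (17, 4);  17² − 18·4² = 1 ✓
(x_2, y_2) = (17·17 + 18·4·4, 17·4 + 4·17) = (577, 136)
(x_3, y_3) = (17·577 + 18·4·136, 17·136 + 4·577) = (19601, 4620)
(x_4, y_4) = (17·19601 + 18·4·4620, 17·4620 + 4·19601) = (665857, 156944)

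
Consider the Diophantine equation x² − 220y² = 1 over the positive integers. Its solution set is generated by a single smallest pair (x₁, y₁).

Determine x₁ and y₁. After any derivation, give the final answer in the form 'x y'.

89 6

[14; 1,4,1,28] for √220; ℓ=4 ⇒ convergent index 3
a_0=14:  p_0=14·1+0=14,  q_0=14·0+1=1
…
a_2=4:  p_2=4·15+14=74,  q_2=4·1+1=5
a_3=1:  p_3=1·74+15=89,  q_3=1·5+1=6
→ (89, 6).  Check: 89²=7921, 220·6²=7920, difference 1.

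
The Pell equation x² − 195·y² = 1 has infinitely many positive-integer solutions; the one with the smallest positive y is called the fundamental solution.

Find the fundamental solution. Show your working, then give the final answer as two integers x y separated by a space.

14 1

d=195: √d = [13; 1,26] (ℓ=2, even), read p_1/q_1
step 0: (13, 1)  from 13·(1,0) + (0,1)
step 1: (14, 1)  from 1·(13,1) + (1,0)
→ (14, 1).  Check: 14²=196, 195·1²=195, difference 1.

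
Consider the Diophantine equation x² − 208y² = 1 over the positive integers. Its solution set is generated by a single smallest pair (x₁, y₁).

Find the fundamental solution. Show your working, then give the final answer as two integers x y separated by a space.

d=208: √d = [14; 2,2,1,2,2,28] (ℓ=6, even), read p_5/q_5
step 0: (14, 1)  from 14·(1,0) + (0,1)
step 1: (29, 2)  from 2·(14,1) + (1,0)
…
step 3: (101, 7)  from 1·(72,5) + (29,2)
step 4: (274, 19)  from 2·(101,7) + (72,5)
step 5: (649, 45)  from 2·(274,19) + (101,7)
→ (649, 45).  Check: 649²=421201, 208·45²=421200, difference 1.

649 45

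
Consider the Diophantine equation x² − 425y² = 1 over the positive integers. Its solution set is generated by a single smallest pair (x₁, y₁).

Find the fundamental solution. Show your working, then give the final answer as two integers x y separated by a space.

143649 6968

√425 → a₀=20, period (1,1,1,1,1,1,40); ℓ=7 odd so k=13
i=0: a=20 ⇒ p=20, q=1
i=1: a=1 ⇒ p=21, q=1
i=2: a=1 ⇒ p=41, q=2
…
i=4: a=1 ⇒ p=103, q=5
…
i=6: a=1 ⇒ p=268, q=13
…
i=10: a=1 ⇒ p=33191, q=1610
i=11: a=1 ⇒ p=55229, q=2679
i=12: a=1 ⇒ p=88420, q=4289
i=13: a=1 ⇒ p=143649, q=6968
fundamental: x₁=143649, y₁=6968  (since 20635035201 − 425·48553024 = 1)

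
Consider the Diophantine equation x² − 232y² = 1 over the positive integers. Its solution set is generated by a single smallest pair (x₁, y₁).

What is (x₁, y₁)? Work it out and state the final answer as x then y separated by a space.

[15; 4,3,7,3,4,30] for √232; ℓ=6 ⇒ convergent index 5
i=0: a=15 ⇒ p=15, q=1
…
i=2: a=3 ⇒ p=198, q=13
i=3: a=7 ⇒ p=1447, q=95
i=4: a=3 ⇒ p=4539, q=298
i=5: a=4 ⇒ p=19603, q=1287
fundamental: x₁=19603, y₁=1287  (since 384277609 − 232·1656369 = 1)

19603 1287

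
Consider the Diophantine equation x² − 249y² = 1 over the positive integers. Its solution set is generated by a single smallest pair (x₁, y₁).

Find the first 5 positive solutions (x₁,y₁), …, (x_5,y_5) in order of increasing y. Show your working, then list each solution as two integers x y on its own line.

8553815 542076
146335502108449 9273635639880
2503453625935556812055 158649927281879742324
42828158354663763449114371201 2714124255465295062538692240
732688286712993936041346554632551575 46432233536525587120811525646048876

√249 = [15; 1,3,1,1,5,…,3,1,30, …], period ℓ=16 (even) → k=15
step 0: (15, 1)  from 15·(1,0) + (0,1)
step 1: (16, 1)  from 1·(15,1) + (1,0)
step 2: (63, 4)  from 3·(16,1) + (15,1)
…
step 5: (789, 50)  from 5·(142,9) + (79,5)
step 6: (931, 59)  from 1·(789,50) + (142,9)
…
step 9: (113835, 7214)  from 3·(36751,2329) + (3582,227)
…
step 14: (6669699, 422675)  from 3·(1884116,119401) + (1017351,64472)
step 15: (8553815, 542076)  from 1·(6669699,422675) + (1884116,119401)
(x₁, y₁) = (8553815, 542076);  8553815² − 249·542076² = 1 ✓
k=2:  x_2 = 8553815·8553815+249·542076·542076 = 146335502108449,  y_2 = 8553815·542076+542076·8553815 = 9273635639880
k=3:  x_3 = 8553815·146335502108449+249·542076·9273635639880 = 2503453625935556812055,  y_3 = 8553815·9273635639880+542076·146335502108449 = 158649927281879742324
k=4:  x_4 = 8553815·2503453625935556812055+249·542076·158649927281879742324 = 42828158354663763449114371201,  y_4 = 8553815·158649927281879742324+542076·2503453625935556812055 = 2714124255465295062538692240
k=5:  x_5 = 8553815·42828158354663763449114371201+249·542076·2714124255465295062538692240 = 732688286712993936041346554632551575,  y_5 = 8553815·2714124255465295062538692240+542076·42828158354663763449114371201 = 46432233536525587120811525646048876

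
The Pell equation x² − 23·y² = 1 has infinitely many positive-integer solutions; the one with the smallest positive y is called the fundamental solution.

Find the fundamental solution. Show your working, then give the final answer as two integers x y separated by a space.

√23 → a₀=4, period (1,3,1,8); ℓ=4 even so k=3
a_0=4:  p_0=4·1+0=4,  q_0=4·0+1=1
a_1=1:  p_1=1·4+1=5,  q_1=1·1+0=1
a_2=3:  p_2=3·5+4=19,  q_2=3·1+1=4
a_3=1:  p_3=1·19+5=24,  q_3=1·4+1=5
(x₁, y₁) = (24, 5);  24² − 23·5² = 1 ✓

24 5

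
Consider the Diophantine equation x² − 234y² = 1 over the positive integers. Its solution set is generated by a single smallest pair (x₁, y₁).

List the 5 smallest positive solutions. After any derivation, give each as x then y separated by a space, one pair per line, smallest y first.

5201 340
54100801 3536680
562756526801 36788545020
5853793337683201 382674441761360
60891157735824130001 3980579506413121700

d=234: √d = [15; 3,2,1,2,1,2,3,30] (ℓ=8, even), read p_7/q_7
i=0: a=15 ⇒ p=15, q=1
i=1: a=3 ⇒ p=46, q=3
…
i=5: a=1 ⇒ p=566, q=37
i=6: a=2 ⇒ p=1545, q=101
i=7: a=3 ⇒ p=5201, q=340
(x₁, y₁) = (5201, 340);  5201² − 234·340² = 1 ✓
(x_2, y_2) = (5201·5201 + 234·340·340, 5201·340 + 340·5201) = (54100801, 3536680)
(x_3, y_3) = (5201·54100801 + 234·340·3536680, 5201·3536680 + 340·54100801) = (562756526801, 36788545020)
(x_4, y_4) = (5201·562756526801 + 234·340·36788545020, 5201·36788545020 + 340·562756526801) = (5853793337683201, 382674441761360)
(x_5, y_5) = (5201·5853793337683201 + 234·340·382674441761360, 5201·382674441761360 + 340·5853793337683201) = (60891157735824130001, 3980579506413121700)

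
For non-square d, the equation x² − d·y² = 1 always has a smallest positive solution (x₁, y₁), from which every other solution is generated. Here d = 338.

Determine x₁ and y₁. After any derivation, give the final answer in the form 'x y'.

d=338: √d = [18; 2,1,1,2,36] (ℓ=5, odd), read p_9/q_9
k=0  a_k=18  p_k/q_k = 18/1
…
k=3  a_k=1  p_k/q_k = 92/5
…
k=5  a_k=36  p_k/q_k = 8696/473
…
k=8  a_k=1  p_k/q_k = 43958/2391
k=9  a_k=2  p_k/q_k = 114243/6214
→ (114243, 6214).  Check: 114243²=13051463049, 338·6214²=13051463048, difference 1.

114243 6214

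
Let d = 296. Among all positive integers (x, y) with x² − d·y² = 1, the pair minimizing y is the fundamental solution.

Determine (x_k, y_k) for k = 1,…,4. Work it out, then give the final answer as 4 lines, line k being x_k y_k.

[17; 4,1,7,1,4,34] for √296; ℓ=6 ⇒ convergent index 5
step 0: (17, 1)  from 17·(1,0) + (0,1)
step 1: (69, 4)  from 4·(17,1) + (1,0)
step 2: (86, 5)  from 1·(69,4) + (17,1)
step 3: (671, 39)  from 7·(86,5) + (69,4)
step 4: (757, 44)  from 1·(671,39) + (86,5)
step 5: (3699, 215)  from 4·(757,44) + (671,39)
fundamental: x₁=3699, y₁=215  (since 13682601 − 296·46225 = 1)
(3699+215√296)^2 = 27365201 + 1590570√296
(3699+215√296)^3 = 202447753299 + 11767036645√296
(3699+215√296)^4 = 1497708451540801 + 87052535509140√296

3699 215
27365201 1590570
202447753299 11767036645
1497708451540801 87052535509140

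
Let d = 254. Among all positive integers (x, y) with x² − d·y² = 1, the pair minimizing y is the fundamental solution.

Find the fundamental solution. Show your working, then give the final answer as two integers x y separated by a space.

255 16

d=254: √d = [15; 1,14,1,30] (ℓ=4, even), read p_3/q_3
k=0  a_k=15  p_k/q_k = 15/1
k=1  a_k=1  p_k/q_k = 16/1
k=2  a_k=14  p_k/q_k = 239/15
k=3  a_k=1  p_k/q_k = 255/16
→ (255, 16).  Check: 255²=65025, 254·16²=65024, difference 1.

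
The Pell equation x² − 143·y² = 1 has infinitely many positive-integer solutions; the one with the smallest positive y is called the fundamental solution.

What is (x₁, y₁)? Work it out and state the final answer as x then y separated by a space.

12 1

√143 = [11; 1,22, …], period ℓ=2 (even) → k=1
i=0: a=11 ⇒ p=11, q=1
i=1: a=1 ⇒ p=12, q=1
fundamental: x₁=12, y₁=1  (since 144 − 143·1 = 1)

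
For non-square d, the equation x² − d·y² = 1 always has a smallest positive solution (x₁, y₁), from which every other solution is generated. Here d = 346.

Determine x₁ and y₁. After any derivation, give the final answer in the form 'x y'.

√346 = [18; 1,1,1,1,36, …], period ℓ=5 (odd) → k=9
a_0=18:  p_0=18·1+0=18,  q_0=18·0+1=1
a_1=1:  p_1=1·18+1=19,  q_1=1·1+0=1
…
a_4=1:  p_4=1·56+37=93,  q_4=1·3+2=5
…
a_6=1:  p_6=1·3404+93=3497,  q_6=1·183+5=188
a_7=1:  p_7=1·3497+3404=6901,  q_7=1·188+183=371
a_8=1:  p_8=1·6901+3497=10398,  q_8=1·371+188=559
a_9=1:  p_9=1·10398+6901=17299,  q_9=1·559+371=930
→ (17299, 930).  Check: 17299²=299255401, 346·930²=299255400, difference 1.

17299 930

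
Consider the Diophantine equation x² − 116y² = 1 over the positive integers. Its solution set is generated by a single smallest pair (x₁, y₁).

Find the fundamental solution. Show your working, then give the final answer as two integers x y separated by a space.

√116 → a₀=10, period (1,3,2,1,4,1,2,3,1,20); ℓ=10 even so k=9
i=0: a=10 ⇒ p=10, q=1
i=1: a=1 ⇒ p=11, q=1
i=2: a=3 ⇒ p=43, q=4
…
i=4: a=1 ⇒ p=140, q=13
i=5: a=4 ⇒ p=657, q=61
i=6: a=1 ⇒ p=797, q=74
…
i=8: a=3 ⇒ p=7550, q=701
i=9: a=1 ⇒ p=9801, q=910
→ (9801, 910).  Check: 9801²=96059601, 116·910²=96059600, difference 1.

9801 910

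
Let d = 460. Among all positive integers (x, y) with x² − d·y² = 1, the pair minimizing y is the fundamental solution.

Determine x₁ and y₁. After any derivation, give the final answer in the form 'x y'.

2535751 118230

√460 → a₀=21, period (2,4,3,1,2,10,2,1,3,4,2,42); ℓ=12 even so k=11
k=0  a_k=21  p_k/q_k = 21/1
k=1  a_k=2  p_k/q_k = 43/2
…
k=3  a_k=3  p_k/q_k = 622/29
k=4  a_k=1  p_k/q_k = 815/38
k=5  a_k=2  p_k/q_k = 2252/105
…
k=7  a_k=2  p_k/q_k = 48922/2281
…
k=10  a_k=4  p_k/q_k = 1135029/52921
k=11  a_k=2  p_k/q_k = 2535751/118230
fundamental: x₁=2535751, y₁=118230  (since 6430033134001 − 460·13978332900 = 1)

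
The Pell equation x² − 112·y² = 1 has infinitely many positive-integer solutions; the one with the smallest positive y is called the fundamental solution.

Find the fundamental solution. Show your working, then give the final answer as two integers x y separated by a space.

√112 = [10; 1,1,2,1,1,20, …], period ℓ=6 (even) → k=5
i=0: a=10 ⇒ p=10, q=1
…
i=4: a=1 ⇒ p=74, q=7
i=5: a=1 ⇒ p=127, q=12
fundamental: x₁=127, y₁=12  (since 16129 − 112·144 = 1)

127 12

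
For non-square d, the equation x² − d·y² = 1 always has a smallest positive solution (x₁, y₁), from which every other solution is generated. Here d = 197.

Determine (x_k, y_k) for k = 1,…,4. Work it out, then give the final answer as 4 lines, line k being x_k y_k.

393 28
308897 22008
242792649 17298260
190834713217 13596410352

d=197: √d = [14; 28] (ℓ=1, odd), read p_1/q_1
step 0: (14, 1)  from 14·(1,0) + (0,1)
step 1: (393, 28)  from 28·(14,1) + (1,0)
(x₁, y₁) = (393, 28);  393² − 197·28² = 1 ✓
k=2:  x_2 = 393·393+197·28·28 = 308897,  y_2 = 393·28+28·393 = 22008
k=3:  x_3 = 393·308897+197·28·22008 = 242792649,  y_3 = 393·22008+28·308897 = 17298260
k=4:  x_4 = 393·242792649+197·28·17298260 = 190834713217,  y_4 = 393·17298260+28·242792649 = 13596410352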